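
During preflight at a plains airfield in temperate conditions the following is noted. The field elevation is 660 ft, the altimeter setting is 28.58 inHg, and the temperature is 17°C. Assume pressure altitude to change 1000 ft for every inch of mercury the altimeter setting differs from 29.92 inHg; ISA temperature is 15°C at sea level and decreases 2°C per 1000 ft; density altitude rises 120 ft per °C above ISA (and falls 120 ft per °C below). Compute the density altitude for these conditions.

Pressure altitude = 660 + (29.92 − 28.58) × 1000 = 660 + (+1340) = 2000 ft.
ISA temperature at 2000 ft = 15 − 2 × (2000/1000) = 11°C.
ISA deviation = 17 − 11 = +6°C.
Density altitude = 2000 + 120 × (6) = 2720 ft.

2720 ft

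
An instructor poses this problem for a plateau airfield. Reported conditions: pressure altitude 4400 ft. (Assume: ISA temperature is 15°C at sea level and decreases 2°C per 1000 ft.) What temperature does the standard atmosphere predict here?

6.2°C

ISA temperature = 15 − 2 × (4400/1000) = 15 − 8.8 = 6.2°C.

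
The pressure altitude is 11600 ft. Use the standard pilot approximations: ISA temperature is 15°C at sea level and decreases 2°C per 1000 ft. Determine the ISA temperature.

ISA temperature = 15 − 2 × (11600/1000) = 15 − 23.2 = -8.2°C.

-8.2°C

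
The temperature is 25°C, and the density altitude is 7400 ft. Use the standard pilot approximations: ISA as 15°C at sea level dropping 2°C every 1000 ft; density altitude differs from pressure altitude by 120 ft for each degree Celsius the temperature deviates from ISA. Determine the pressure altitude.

5000 ft

DA = PA + 120 × (OAT − (15 − 2·PA/1000)) = PA + 120·OAT − 1800 + 0.24·PA = 1.24·PA + 120·OAT − 1800.
So 1.24·PA = 7400 − 120 × 25 + 1800 = 6200.
PA = 6200 / 1.24 = 5000 ft.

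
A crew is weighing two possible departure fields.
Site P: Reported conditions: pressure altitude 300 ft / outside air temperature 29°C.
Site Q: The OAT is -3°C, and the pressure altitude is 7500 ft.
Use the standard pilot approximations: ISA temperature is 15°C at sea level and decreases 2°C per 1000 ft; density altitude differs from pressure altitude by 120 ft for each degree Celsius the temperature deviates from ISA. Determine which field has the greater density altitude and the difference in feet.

Site P: ISA temp = 14.4°C, deviation +14.6°C, DA = 300 + 120 × 14.6 = 2052 ft.
Site Q: ISA temp = 0°C, deviation -3°C, DA = 7500 + 120 × (-3) = 7140 ft.
Site Q is higher by 7140 − 2052 = 5088 ft.

Site Q by 5088 ft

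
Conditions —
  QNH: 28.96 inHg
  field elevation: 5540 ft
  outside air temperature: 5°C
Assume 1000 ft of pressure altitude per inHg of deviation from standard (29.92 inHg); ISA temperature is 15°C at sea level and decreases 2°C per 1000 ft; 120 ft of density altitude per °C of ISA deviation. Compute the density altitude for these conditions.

Pressure altitude = 5540 + (29.92 − 28.96) × 1000 = 5540 + (+960) = 6500 ft.
ISA temperature at 6500 ft = 15 − 2 × (6500/1000) = 2°C.
ISA deviation = 5 − 2 = +3°C.
Density altitude = 6500 + 120 × (3) = 6860 ft.

6860 ft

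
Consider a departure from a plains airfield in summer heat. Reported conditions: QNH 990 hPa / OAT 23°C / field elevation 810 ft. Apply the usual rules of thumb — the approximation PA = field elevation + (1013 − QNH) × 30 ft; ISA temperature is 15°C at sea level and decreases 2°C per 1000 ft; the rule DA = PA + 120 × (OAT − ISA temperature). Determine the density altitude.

2820 ft

Pressure altitude = 810 + (1013 − 990) × 30 = 810 + (+690) = 1500 ft.
ISA temperature at 1500 ft = 15 − 2 × (1500/1000) = 12°C.
ISA deviation = 23 − 12 = +11°C.
Density altitude = 1500 + 120 × (11) = 2820 ft.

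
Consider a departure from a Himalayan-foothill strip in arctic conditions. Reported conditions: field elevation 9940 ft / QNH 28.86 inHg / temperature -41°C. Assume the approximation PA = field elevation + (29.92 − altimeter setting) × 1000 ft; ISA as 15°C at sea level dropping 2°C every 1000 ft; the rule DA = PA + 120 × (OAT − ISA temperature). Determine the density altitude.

Pressure altitude = 9940 + (29.92 − 28.86) × 1000 = 9940 + (+1060) = 11000 ft.
ISA temperature at 11000 ft = 15 − 2 × (11000/1000) = -7°C.
ISA deviation = -41 − (-7) = -34°C.
Density altitude = 11000 + 120 × (-34) = 6920 ft.

6920 ft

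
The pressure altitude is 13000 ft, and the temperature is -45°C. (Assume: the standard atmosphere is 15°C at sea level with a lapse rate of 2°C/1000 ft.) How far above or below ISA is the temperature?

ISA-34°C

ISA temperature at 13000 ft = 15 − 2 × (13000/1000) = -11°C.
Deviation = OAT − ISA = -45 − (-11) = -34°C.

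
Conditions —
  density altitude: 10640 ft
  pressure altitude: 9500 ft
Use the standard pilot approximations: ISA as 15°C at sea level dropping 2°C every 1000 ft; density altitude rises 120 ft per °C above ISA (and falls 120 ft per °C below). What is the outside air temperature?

Density altitude − pressure altitude = 10640 − 9500 = +1140 ft.
At 120 ft/°C that is an ISA deviation of 1140/120 = +9.5°C.
ISA temperature at 9500 ft = 15 − 2 × (9500/1000) = -4°C.
OAT = ISA + deviation = -4 + (+9.5) = 5.5°C.

5.5°C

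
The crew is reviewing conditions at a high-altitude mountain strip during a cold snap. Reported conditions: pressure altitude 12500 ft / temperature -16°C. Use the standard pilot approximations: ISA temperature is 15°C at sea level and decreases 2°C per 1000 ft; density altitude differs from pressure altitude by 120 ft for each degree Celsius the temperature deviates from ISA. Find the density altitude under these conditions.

ISA temperature at 12500 ft = 15 − 2 × (12500/1000) = -10°C.
ISA deviation = -16 − (-10) = -6°C.
Density altitude = 12500 + 120 × (-6) = 12500 + (-720) = 11780 ft.

11780 ft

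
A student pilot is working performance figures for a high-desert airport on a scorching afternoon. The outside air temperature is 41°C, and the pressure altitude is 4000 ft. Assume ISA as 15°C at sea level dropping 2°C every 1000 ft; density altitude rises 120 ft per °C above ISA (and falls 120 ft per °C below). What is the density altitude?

8080 ft

ISA temperature at 4000 ft = 15 − 2 × (4000/1000) = 7°C.
ISA deviation = 41 − 7 = +34°C.
Density altitude = 4000 + 120 × (34) = 4000 + (+4080) = 8080 ft.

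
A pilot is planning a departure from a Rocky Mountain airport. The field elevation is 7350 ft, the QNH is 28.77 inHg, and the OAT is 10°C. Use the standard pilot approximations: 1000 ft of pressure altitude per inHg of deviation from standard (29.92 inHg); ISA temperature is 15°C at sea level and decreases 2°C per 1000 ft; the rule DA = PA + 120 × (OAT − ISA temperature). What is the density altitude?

9940 ft

Pressure altitude = 7350 + (29.92 − 28.77) × 1000 = 7350 + (+1150) = 8500 ft.
ISA temperature at 8500 ft = 15 − 2 × (8500/1000) = -2°C.
ISA deviation = 10 − (-2) = +12°C.
Density altitude = 8500 + 120 × (12) = 9940 ft.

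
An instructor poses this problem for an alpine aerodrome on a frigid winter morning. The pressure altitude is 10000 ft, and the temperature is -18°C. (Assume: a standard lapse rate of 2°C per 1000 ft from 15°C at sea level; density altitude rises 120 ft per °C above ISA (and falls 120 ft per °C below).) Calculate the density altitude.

ISA temperature at 10000 ft = 15 − 2 × (10000/1000) = -5°C.
ISA deviation = -18 − (-5) = -13°C.
Density altitude = 10000 + 120 × (-13) = 10000 + (-1560) = 8440 ft.

8440 ft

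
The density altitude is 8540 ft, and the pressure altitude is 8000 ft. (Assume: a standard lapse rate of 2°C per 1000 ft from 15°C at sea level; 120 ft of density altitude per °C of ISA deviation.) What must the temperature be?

Density altitude − pressure altitude = 8540 − 8000 = +540 ft.
At 120 ft/°C that is an ISA deviation of 540/120 = +4.5°C.
ISA temperature at 8000 ft = 15 − 2 × (8000/1000) = -1°C.
OAT = ISA + deviation = -1 + (+4.5) = 3.5°C.

3.5°C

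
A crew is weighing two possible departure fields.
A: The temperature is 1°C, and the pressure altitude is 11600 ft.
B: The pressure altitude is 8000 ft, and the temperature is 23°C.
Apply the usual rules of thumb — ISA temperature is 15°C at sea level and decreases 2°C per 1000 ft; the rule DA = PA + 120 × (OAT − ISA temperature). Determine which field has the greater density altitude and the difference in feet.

A: ISA temp = -8.2°C, deviation +9.2°C, DA = 11600 + 120 × 9.2 = 12704 ft.
B: ISA temp = -1°C, deviation +24°C, DA = 8000 + 120 × 24 = 10880 ft.
A is higher by 12704 − 10880 = 1824 ft.

A by 1824 ft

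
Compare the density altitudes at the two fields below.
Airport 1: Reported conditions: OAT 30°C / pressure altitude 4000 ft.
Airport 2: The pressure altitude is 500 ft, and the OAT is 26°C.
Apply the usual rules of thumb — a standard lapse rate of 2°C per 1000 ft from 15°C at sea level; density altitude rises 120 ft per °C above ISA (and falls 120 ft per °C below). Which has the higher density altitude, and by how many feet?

Airport 1: ISA temp = 7°C, deviation +23°C, DA = 4000 + 120 × 23 = 6760 ft.
Airport 2: ISA temp = 14°C, deviation +12°C, DA = 500 + 120 × 12 = 1940 ft.
Airport 1 is higher by 6760 − 1940 = 4820 ft.

Airport 1 by 4820 ft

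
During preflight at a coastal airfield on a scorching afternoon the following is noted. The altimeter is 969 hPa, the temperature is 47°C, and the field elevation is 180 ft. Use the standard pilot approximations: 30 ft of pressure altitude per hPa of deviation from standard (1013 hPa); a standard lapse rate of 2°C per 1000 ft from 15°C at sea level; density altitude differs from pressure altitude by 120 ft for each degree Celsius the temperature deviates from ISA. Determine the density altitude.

5700 ft

Pressure altitude = 180 + (1013 − 969) × 30 = 180 + (+1320) = 1500 ft.
ISA temperature at 1500 ft = 15 − 2 × (1500/1000) = 12°C.
ISA deviation = 47 − 12 = +35°C.
Density altitude = 1500 + 120 × (35) = 5700 ft.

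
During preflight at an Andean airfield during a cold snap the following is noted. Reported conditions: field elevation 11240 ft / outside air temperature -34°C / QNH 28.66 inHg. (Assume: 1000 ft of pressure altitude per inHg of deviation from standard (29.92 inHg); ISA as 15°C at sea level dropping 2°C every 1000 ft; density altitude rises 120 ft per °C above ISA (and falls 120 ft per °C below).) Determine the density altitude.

Pressure altitude = 11240 + (29.92 − 28.66) × 1000 = 11240 + (+1260) = 12500 ft.
ISA temperature at 12500 ft = 15 − 2 × (12500/1000) = -10°C.
ISA deviation = -34 − (-10) = -24°C.
Density altitude = 12500 + 120 × (-24) = 9620 ft.

9620 ft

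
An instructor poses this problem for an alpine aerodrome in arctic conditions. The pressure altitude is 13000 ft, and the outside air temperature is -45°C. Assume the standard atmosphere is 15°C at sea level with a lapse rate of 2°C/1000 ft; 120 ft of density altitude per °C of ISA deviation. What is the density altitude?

ISA temperature at 13000 ft = 15 − 2 × (13000/1000) = -11°C.
ISA deviation = -45 − (-11) = -34°C.
Density altitude = 13000 + 120 × (-34) = 13000 + (-4080) = 8920 ft.

8920 ft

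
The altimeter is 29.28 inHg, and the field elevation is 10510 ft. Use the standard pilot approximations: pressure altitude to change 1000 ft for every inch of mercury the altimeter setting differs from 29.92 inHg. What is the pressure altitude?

11150 ft

Pressure correction = (29.92 − 29.28) × 1000 = +640 ft.
Pressure altitude = 10510 + (+640) = 11150 ft.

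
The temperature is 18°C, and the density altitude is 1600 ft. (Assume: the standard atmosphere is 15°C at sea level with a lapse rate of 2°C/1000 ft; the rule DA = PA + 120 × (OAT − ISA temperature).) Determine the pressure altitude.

DA = PA + 120 × (OAT − (15 − 2·PA/1000)) = PA + 120·OAT − 1800 + 0.24·PA = 1.24·PA + 120·OAT − 1800.
So 1.24·PA = 1600 − 120 × 18 + 1800 = 1240.
PA = 1240 / 1.24 = 1000 ft.

1000 ft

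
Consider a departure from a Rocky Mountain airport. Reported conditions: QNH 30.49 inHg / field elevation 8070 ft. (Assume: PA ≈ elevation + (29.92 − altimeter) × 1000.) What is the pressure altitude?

Pressure correction = (29.92 − 30.49) × 1000 = -570 ft.
Pressure altitude = 8070 + (-570) = 7500 ft.

7500 ft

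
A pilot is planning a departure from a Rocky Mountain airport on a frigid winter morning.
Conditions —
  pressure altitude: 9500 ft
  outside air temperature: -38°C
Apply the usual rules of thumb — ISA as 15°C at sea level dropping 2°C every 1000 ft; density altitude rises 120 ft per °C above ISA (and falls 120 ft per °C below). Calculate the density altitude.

5420 ft

ISA temperature at 9500 ft = 15 − 2 × (9500/1000) = -4°C.
ISA deviation = -38 − (-4) = -34°C.
Density altitude = 9500 + 120 × (-34) = 9500 + (-4080) = 5420 ft.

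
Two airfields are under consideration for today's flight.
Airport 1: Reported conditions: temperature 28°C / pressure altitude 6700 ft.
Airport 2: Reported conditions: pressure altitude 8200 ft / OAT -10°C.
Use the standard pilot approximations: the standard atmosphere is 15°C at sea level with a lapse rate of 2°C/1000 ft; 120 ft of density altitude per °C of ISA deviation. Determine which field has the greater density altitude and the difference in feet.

Airport 1 by 2700 ft

Airport 1: ISA temp = 1.6°C, deviation +26.4°C, DA = 6700 + 120 × 26.4 = 9868 ft.
Airport 2: ISA temp = -1.4°C, deviation -8.6°C, DA = 8200 + 120 × (-8.6) = 7168 ft.
Airport 1 is higher by 9868 − 7168 = 2700 ft.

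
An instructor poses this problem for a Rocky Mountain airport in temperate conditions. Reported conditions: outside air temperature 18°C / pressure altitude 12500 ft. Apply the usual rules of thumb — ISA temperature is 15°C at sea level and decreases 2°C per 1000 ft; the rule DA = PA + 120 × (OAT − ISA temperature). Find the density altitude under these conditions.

ISA temperature at 12500 ft = 15 − 2 × (12500/1000) = -10°C.
ISA deviation = 18 − (-10) = +28°C.
Density altitude = 12500 + 120 × (28) = 12500 + (+3360) = 15860 ft.

15860 ft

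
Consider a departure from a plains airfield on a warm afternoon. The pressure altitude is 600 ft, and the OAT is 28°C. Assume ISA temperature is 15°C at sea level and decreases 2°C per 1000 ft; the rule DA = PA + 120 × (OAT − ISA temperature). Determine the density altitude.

2304 ft

ISA temperature at 600 ft = 15 − 2 × (600/1000) = 13.8°C.
ISA deviation = 28 − 13.8 = +14.2°C.
Density altitude = 600 + 120 × (14.2) = 600 + (+1704) = 2304 ft.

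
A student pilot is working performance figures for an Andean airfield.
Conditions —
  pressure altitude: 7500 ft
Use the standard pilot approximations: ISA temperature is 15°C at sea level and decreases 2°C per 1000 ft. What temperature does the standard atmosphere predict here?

ISA temperature = 15 − 2 × (7500/1000) = 15 − 15 = 0°C.

0°C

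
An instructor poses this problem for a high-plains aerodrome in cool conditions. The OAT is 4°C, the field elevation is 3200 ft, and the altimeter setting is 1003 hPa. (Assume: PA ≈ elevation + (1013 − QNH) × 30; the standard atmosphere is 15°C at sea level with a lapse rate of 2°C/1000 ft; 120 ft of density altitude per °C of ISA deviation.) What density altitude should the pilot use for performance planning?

Pressure altitude = 3200 + (1013 − 1003) × 30 = 3200 + (+300) = 3500 ft.
ISA temperature at 3500 ft = 15 − 2 × (3500/1000) = 8°C.
ISA deviation = 4 − 8 = -4°C.
Density altitude = 3500 + 120 × (-4) = 3020 ft.

3020 ft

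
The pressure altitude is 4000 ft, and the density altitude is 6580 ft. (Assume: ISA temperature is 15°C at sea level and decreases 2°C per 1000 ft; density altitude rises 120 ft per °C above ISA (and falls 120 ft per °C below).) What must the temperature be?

Density altitude − pressure altitude = 6580 − 4000 = +2580 ft.
At 120 ft/°C that is an ISA deviation of 2580/120 = +21.5°C.
ISA temperature at 4000 ft = 15 − 2 × (4000/1000) = 7°C.
OAT = ISA + deviation = 7 + (+21.5) = 28.5°C.

28.5°C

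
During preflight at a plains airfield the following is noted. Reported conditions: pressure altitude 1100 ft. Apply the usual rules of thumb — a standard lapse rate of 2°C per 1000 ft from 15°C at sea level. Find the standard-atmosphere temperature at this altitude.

12.8°C

ISA temperature = 15 − 2 × (1100/1000) = 15 − 2.2 = 12.8°C.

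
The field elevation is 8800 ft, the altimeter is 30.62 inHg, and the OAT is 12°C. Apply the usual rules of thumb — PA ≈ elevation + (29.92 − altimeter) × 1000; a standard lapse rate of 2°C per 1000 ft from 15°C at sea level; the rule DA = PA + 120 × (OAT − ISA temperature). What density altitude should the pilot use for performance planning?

Pressure altitude = 8800 + (29.92 − 30.62) × 1000 = 8800 + (-700) = 8100 ft.
ISA temperature at 8100 ft = 15 − 2 × (8100/1000) = -1.2°C.
ISA deviation = 12 − (-1.2) = +13.2°C.
Density altitude = 8100 + 120 × (13.2) = 9684 ft.

9684 ft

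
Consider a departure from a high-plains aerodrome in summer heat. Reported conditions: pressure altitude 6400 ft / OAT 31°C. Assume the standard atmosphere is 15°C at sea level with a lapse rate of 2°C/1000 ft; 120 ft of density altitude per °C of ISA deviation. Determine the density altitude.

ISA temperature at 6400 ft = 15 − 2 × (6400/1000) = 2.2°C.
ISA deviation = 31 − 2.2 = +28.8°C.
Density altitude = 6400 + 120 × (28.8) = 6400 + (+3456) = 9856 ft.

9856 ft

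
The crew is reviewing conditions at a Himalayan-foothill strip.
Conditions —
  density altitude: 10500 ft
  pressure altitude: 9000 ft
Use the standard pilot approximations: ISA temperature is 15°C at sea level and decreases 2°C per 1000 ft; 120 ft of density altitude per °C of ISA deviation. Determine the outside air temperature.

Density altitude − pressure altitude = 10500 − 9000 = +1500 ft.
At 120 ft/°C that is an ISA deviation of 1500/120 = +12.5°C.
ISA temperature at 9000 ft = 15 − 2 × (9000/1000) = -3°C.
OAT = ISA + deviation = -3 + (+12.5) = 9.5°C.

9.5°C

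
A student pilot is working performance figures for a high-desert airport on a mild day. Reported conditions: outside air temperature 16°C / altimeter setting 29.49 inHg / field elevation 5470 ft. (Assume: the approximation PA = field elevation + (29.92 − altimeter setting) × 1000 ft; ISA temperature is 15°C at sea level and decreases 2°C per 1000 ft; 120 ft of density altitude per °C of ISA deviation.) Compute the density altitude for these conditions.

7436 ft

Pressure altitude = 5470 + (29.92 − 29.49) × 1000 = 5470 + (+430) = 5900 ft.
ISA temperature at 5900 ft = 15 − 2 × (5900/1000) = 3.2°C.
ISA deviation = 16 − 3.2 = +12.8°C.
Density altitude = 5900 + 120 × (12.8) = 7436 ft.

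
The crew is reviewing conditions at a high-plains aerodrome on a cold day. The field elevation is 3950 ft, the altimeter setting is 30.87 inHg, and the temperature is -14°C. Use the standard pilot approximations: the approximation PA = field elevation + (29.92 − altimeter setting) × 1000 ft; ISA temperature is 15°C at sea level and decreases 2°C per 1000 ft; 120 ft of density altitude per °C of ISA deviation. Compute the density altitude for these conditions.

Pressure altitude = 3950 + (29.92 − 30.87) × 1000 = 3950 + (-950) = 3000 ft.
ISA temperature at 3000 ft = 15 − 2 × (3000/1000) = 9°C.
ISA deviation = -14 − 9 = -23°C.
Density altitude = 3000 + 120 × (-23) = 240 ft.

240 ft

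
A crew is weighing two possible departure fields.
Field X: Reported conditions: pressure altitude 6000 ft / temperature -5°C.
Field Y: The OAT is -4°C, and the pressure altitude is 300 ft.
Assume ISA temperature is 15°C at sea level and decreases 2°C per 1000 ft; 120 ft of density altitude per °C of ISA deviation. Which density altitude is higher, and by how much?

Field X: ISA temp = 3°C, deviation -8°C, DA = 6000 + 120 × (-8) = 5040 ft.
Field Y: ISA temp = 14.4°C, deviation -18.4°C, DA = 300 + 120 × (-18.4) = -1908 ft.
Field X is higher by 5040 − (-1908) = 6948 ft.

Field X by 6948 ft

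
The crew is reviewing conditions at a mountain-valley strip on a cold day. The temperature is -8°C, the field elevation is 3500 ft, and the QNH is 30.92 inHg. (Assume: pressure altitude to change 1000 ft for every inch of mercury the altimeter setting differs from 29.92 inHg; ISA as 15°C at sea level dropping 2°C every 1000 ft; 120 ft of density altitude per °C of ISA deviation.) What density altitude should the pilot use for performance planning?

Pressure altitude = 3500 + (29.92 − 30.92) × 1000 = 3500 + (-1000) = 2500 ft.
ISA temperature at 2500 ft = 15 − 2 × (2500/1000) = 10°C.
ISA deviation = -8 − 10 = -18°C.
Density altitude = 2500 + 120 × (-18) = 340 ft.

340 ft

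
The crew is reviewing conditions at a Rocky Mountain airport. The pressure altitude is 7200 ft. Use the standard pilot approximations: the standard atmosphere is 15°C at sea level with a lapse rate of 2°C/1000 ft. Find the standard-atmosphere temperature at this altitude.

0.6°C

ISA temperature = 15 − 2 × (7200/1000) = 15 − 14.4 = 0.6°C.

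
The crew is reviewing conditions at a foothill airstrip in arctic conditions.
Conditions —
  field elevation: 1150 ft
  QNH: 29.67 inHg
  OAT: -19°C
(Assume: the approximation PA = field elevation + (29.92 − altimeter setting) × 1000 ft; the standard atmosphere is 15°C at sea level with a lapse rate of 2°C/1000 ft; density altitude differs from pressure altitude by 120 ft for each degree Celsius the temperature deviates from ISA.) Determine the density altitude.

-2344 ft

Pressure altitude = 1150 + (29.92 − 29.67) × 1000 = 1150 + (+250) = 1400 ft.
ISA temperature at 1400 ft = 15 − 2 × (1400/1000) = 12.2°C.
ISA deviation = -19 − 12.2 = -31.2°C.
Density altitude = 1400 + 120 × (-31.2) = -2344 ft.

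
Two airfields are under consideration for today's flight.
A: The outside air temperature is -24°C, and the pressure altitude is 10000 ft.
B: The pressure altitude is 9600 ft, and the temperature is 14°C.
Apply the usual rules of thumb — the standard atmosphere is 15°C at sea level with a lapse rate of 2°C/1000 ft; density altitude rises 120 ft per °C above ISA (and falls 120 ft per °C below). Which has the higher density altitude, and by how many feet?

B by 4064 ft

A: ISA temp = -5°C, deviation -19°C, DA = 10000 + 120 × (-19) = 7720 ft.
B: ISA temp = -4.2°C, deviation +18.2°C, DA = 9600 + 120 × 18.2 = 11784 ft.
B is higher by 11784 − 7720 = 4064 ft.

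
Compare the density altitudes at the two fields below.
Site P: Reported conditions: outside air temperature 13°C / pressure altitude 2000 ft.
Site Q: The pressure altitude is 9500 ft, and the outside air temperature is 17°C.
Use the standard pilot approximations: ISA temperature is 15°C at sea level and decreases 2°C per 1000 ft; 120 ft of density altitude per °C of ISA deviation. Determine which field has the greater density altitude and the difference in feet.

Site Q by 9780 ft

Site P: ISA temp = 11°C, deviation +2°C, DA = 2000 + 120 × 2 = 2240 ft.
Site Q: ISA temp = -4°C, deviation +21°C, DA = 9500 + 120 × 21 = 12020 ft.
Site Q is higher by 12020 − 2240 = 9780 ft.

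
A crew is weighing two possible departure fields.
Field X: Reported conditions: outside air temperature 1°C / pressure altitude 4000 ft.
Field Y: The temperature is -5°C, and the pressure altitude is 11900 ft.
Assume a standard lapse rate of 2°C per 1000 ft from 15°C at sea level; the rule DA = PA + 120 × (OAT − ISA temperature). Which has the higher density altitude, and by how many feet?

Field Y by 9076 ft

Field X: ISA temp = 7°C, deviation -6°C, DA = 4000 + 120 × (-6) = 3280 ft.
Field Y: ISA temp = -8.8°C, deviation +3.8°C, DA = 11900 + 120 × 3.8 = 12356 ft.
Field Y is higher by 12356 − 3280 = 9076 ft.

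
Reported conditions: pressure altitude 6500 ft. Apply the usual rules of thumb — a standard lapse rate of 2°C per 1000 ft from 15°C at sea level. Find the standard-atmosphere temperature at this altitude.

2°C

ISA temperature = 15 − 2 × (6500/1000) = 15 − 13 = 2°C.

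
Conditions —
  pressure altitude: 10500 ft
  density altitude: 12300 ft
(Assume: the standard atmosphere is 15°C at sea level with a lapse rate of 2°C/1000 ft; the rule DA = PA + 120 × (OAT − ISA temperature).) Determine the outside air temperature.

9°C

Density altitude − pressure altitude = 12300 − 10500 = +1800 ft.
At 120 ft/°C that is an ISA deviation of 1800/120 = +15°C.
ISA temperature at 10500 ft = 15 − 2 × (10500/1000) = -6°C.
OAT = ISA + deviation = -6 + (+15) = 9°C.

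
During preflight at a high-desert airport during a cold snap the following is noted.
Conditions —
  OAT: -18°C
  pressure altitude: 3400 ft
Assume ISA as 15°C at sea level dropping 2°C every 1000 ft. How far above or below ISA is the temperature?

ISA temperature at 3400 ft = 15 − 2 × (3400/1000) = 8.2°C.
Deviation = OAT − ISA = -18 − 8.2 = -26.2°C.

ISA-26.2°C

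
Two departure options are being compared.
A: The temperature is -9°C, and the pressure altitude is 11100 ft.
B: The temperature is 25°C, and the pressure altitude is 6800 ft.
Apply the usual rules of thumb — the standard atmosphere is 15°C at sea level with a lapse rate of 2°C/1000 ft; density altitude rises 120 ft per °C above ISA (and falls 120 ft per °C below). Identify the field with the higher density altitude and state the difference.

A: ISA temp = -7.2°C, deviation -1.8°C, DA = 11100 + 120 × (-1.8) = 10884 ft.
B: ISA temp = 1.4°C, deviation +23.6°C, DA = 6800 + 120 × 23.6 = 9632 ft.
A is higher by 10884 − 9632 = 1252 ft.

A by 1252 ft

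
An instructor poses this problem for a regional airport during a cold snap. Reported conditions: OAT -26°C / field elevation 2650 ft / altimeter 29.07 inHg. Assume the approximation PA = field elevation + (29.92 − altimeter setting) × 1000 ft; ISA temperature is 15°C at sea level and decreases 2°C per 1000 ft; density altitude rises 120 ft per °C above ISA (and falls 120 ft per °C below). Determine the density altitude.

-580 ft

Pressure altitude = 2650 + (29.92 − 29.07) × 1000 = 2650 + (+850) = 3500 ft.
ISA temperature at 3500 ft = 15 − 2 × (3500/1000) = 8°C.
ISA deviation = -26 − 8 = -34°C.
Density altitude = 3500 + 120 × (-34) = -580 ft.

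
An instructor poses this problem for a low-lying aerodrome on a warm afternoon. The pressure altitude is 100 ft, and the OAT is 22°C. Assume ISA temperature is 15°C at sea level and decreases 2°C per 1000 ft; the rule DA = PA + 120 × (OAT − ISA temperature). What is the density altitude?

964 ft

ISA temperature at 100 ft = 15 − 2 × (100/1000) = 14.8°C.
ISA deviation = 22 − 14.8 = +7.2°C.
Density altitude = 100 + 120 × (7.2) = 100 + (+864) = 964 ft.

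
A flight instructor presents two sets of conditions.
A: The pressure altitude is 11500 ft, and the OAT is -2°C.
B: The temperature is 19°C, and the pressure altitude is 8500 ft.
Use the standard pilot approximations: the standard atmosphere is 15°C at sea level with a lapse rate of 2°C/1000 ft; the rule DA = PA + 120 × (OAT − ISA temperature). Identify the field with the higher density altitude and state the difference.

A: ISA temp = -8°C, deviation +6°C, DA = 11500 + 120 × 6 = 12220 ft.
B: ISA temp = -2°C, deviation +21°C, DA = 8500 + 120 × 21 = 11020 ft.
A is higher by 12220 − 11020 = 1200 ft.

A by 1200 ft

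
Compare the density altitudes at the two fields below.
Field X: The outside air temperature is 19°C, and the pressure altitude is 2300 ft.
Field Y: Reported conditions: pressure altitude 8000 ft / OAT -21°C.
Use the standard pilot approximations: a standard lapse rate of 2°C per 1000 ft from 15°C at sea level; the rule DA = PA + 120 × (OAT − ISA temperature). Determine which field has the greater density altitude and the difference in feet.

Field Y by 2268 ft

Field X: ISA temp = 10.4°C, deviation +8.6°C, DA = 2300 + 120 × 8.6 = 3332 ft.
Field Y: ISA temp = -1°C, deviation -20°C, DA = 8000 + 120 × (-20) = 5600 ft.
Field Y is higher by 5600 − 3332 = 2268 ft.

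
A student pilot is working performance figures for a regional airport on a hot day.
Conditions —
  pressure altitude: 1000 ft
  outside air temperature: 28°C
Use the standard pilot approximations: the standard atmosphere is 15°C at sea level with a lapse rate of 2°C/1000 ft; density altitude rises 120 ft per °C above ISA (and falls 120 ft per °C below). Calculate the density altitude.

ISA temperature at 1000 ft = 15 − 2 × (1000/1000) = 13°C.
ISA deviation = 28 − 13 = +15°C.
Density altitude = 1000 + 120 × (15) = 1000 + (+1800) = 2800 ft.

2800 ft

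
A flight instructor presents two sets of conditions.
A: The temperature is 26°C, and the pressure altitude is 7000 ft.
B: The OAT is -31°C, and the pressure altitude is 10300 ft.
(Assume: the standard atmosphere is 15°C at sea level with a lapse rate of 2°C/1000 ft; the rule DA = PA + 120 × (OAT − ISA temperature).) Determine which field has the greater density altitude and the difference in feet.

A by 2748 ft

A: ISA temp = 1°C, deviation +25°C, DA = 7000 + 120 × 25 = 10000 ft.
B: ISA temp = -5.6°C, deviation -25.4°C, DA = 10300 + 120 × (-25.4) = 7252 ft.
A is higher by 10000 − 7252 = 2748 ft.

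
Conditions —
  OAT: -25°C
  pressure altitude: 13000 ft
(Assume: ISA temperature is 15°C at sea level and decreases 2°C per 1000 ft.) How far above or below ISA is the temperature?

ISA temperature at 13000 ft = 15 − 2 × (13000/1000) = -11°C.
Deviation = OAT − ISA = -25 − (-11) = -14°C.

ISA-14°C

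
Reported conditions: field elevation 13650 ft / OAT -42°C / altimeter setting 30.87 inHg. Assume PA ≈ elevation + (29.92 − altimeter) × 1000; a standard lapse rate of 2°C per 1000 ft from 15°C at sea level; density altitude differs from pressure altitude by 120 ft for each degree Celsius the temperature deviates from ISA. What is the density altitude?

Pressure altitude = 13650 + (29.92 − 30.87) × 1000 = 13650 + (-950) = 12700 ft.
ISA temperature at 12700 ft = 15 − 2 × (12700/1000) = -10.4°C.
ISA deviation = -42 − (-10.4) = -31.6°C.
Density altitude = 12700 + 120 × (-31.6) = 8908 ft.

8908 ft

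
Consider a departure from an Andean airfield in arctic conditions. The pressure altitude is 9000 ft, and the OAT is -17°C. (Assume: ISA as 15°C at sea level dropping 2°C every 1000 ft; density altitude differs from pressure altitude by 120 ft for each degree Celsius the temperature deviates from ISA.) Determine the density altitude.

7320 ft

ISA temperature at 9000 ft = 15 − 2 × (9000/1000) = -3°C.
ISA deviation = -17 − (-3) = -14°C.
Density altitude = 9000 + 120 × (-14) = 9000 + (-1680) = 7320 ft.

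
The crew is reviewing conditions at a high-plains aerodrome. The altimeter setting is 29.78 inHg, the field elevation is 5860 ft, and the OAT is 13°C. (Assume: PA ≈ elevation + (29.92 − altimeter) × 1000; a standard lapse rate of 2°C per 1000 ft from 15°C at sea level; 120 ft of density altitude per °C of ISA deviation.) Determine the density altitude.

7200 ft

Pressure altitude = 5860 + (29.92 − 29.78) × 1000 = 5860 + (+140) = 6000 ft.
ISA temperature at 6000 ft = 15 − 2 × (6000/1000) = 3°C.
ISA deviation = 13 − 3 = +10°C.
Density altitude = 6000 + 120 × (10) = 7200 ft.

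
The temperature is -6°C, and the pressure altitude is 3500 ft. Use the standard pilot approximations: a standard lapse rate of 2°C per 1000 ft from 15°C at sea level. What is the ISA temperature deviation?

ISA temperature at 3500 ft = 15 − 2 × (3500/1000) = 8°C.
Deviation = OAT − ISA = -6 − 8 = -14°C.

ISA-14°C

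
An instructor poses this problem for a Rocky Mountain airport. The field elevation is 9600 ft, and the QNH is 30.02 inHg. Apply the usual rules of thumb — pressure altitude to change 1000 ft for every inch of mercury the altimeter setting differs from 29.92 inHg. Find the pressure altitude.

9500 ft

Pressure correction = (29.92 − 30.02) × 1000 = -100 ft.
Pressure altitude = 9600 + (-100) = 9500 ft.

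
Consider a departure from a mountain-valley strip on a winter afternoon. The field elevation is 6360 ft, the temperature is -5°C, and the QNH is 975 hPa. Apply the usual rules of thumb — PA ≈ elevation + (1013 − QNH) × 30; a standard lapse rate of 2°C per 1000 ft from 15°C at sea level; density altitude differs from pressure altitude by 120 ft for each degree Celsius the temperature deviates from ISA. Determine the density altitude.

Pressure altitude = 6360 + (1013 − 975) × 30 = 6360 + (+1140) = 7500 ft.
ISA temperature at 7500 ft = 15 − 2 × (7500/1000) = 0°C.
ISA deviation = -5 − 0 = -5°C.
Density altitude = 7500 + 120 × (-5) = 6900 ft.

6900 ft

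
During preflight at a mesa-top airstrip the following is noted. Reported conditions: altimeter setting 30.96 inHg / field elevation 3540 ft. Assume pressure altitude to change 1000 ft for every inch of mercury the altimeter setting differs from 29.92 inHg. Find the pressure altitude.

Pressure correction = (29.92 − 30.96) × 1000 = -1040 ft.
Pressure altitude = 3540 + (-1040) = 2500 ft.

2500 ft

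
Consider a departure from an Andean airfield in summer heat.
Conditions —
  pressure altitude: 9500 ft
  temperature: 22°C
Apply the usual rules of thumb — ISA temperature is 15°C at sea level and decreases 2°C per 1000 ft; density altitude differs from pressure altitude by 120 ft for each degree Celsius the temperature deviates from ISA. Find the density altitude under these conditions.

ISA temperature at 9500 ft = 15 − 2 × (9500/1000) = -4°C.
ISA deviation = 22 − (-4) = +26°C.
Density altitude = 9500 + 120 × (26) = 9500 + (+3120) = 12620 ft.

12620 ft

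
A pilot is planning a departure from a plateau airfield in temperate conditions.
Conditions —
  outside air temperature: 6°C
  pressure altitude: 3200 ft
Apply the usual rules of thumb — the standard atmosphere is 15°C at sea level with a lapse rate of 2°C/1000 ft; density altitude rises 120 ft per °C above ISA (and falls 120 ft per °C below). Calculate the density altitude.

ISA temperature at 3200 ft = 15 − 2 × (3200/1000) = 8.6°C.
ISA deviation = 6 − 8.6 = -2.6°C.
Density altitude = 3200 + 120 × (-2.6) = 3200 + (-312) = 2888 ft.

2888 ft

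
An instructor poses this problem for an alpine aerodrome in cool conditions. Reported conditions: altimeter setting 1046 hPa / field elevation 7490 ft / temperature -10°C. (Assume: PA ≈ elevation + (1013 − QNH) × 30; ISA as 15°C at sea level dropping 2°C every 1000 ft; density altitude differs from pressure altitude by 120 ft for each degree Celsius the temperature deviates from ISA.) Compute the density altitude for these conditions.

Pressure altitude = 7490 + (1013 − 1046) × 30 = 7490 + (-990) = 6500 ft.
ISA temperature at 6500 ft = 15 − 2 × (6500/1000) = 2°C.
ISA deviation = -10 − 2 = -12°C.
Density altitude = 6500 + 120 × (-12) = 5060 ft.

5060 ft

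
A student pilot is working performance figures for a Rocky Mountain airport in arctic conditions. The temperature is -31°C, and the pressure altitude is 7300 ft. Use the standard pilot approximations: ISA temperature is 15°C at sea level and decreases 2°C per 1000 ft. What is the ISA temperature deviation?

ISA-31.4°C

ISA temperature at 7300 ft = 15 − 2 × (7300/1000) = 0.4°C.
Deviation = OAT − ISA = -31 − 0.4 = -31.4°C.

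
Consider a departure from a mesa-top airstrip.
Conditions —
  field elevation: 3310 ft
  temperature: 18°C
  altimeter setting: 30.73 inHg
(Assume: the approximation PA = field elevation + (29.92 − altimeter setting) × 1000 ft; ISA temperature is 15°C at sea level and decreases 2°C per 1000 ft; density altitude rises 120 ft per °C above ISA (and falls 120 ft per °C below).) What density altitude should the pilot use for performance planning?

Pressure altitude = 3310 + (29.92 − 30.73) × 1000 = 3310 + (-810) = 2500 ft.
ISA temperature at 2500 ft = 15 − 2 × (2500/1000) = 10°C.
ISA deviation = 18 − 10 = +8°C.
Density altitude = 2500 + 120 × (8) = 3460 ft.

3460 ft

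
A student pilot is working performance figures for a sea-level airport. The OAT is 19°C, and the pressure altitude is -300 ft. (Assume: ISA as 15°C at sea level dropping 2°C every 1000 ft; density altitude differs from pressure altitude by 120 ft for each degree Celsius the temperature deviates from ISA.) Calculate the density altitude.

108 ft

ISA temperature at -300 ft = 15 − 2 × (-300/1000) = 15.6°C.
ISA deviation = 19 − 15.6 = +3.4°C.
Density altitude = -300 + 120 × (3.4) = -300 + (+408) = 108 ft.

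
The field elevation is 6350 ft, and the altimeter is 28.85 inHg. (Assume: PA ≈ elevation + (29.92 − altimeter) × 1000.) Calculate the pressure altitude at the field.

Pressure correction = (29.92 − 28.85) × 1000 = +1070 ft.
Pressure altitude = 6350 + (+1070) = 7420 ft.

7420 ft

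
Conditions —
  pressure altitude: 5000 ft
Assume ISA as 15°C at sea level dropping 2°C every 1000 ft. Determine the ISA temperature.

ISA temperature = 15 − 2 × (5000/1000) = 15 − 10 = 5°C.

5°C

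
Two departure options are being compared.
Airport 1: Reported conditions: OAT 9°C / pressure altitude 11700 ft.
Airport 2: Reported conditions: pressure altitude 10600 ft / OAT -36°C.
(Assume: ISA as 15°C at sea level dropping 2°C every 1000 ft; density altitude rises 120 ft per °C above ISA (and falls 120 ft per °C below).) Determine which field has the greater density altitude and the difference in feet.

Airport 1 by 6764 ft

Airport 1: ISA temp = -8.4°C, deviation +17.4°C, DA = 11700 + 120 × 17.4 = 13788 ft.
Airport 2: ISA temp = -6.2°C, deviation -29.8°C, DA = 10600 + 120 × (-29.8) = 7024 ft.
Airport 1 is higher by 13788 − 7024 = 6764 ft.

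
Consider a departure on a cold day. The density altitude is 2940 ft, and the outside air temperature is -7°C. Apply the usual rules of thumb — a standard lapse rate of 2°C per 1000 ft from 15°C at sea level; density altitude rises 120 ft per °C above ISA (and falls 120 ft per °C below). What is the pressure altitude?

4500 ft

DA = PA + 120 × (OAT − (15 − 2·PA/1000)) = PA + 120·OAT − 1800 + 0.24·PA = 1.24·PA + 120·OAT − 1800.
So 1.24·PA = 2940 − 120 × (-7) + 1800 = 5580.
PA = 5580 / 1.24 = 4500 ft.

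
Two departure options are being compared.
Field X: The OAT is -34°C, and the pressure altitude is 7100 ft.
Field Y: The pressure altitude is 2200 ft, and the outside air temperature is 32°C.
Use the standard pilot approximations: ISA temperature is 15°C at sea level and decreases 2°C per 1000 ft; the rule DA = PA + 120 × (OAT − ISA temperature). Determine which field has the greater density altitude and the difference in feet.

Field X: ISA temp = 0.8°C, deviation -34.8°C, DA = 7100 + 120 × (-34.8) = 2924 ft.
Field Y: ISA temp = 10.6°C, deviation +21.4°C, DA = 2200 + 120 × 21.4 = 4768 ft.
Field Y is higher by 4768 − 2924 = 1844 ft.

Field Y by 1844 ft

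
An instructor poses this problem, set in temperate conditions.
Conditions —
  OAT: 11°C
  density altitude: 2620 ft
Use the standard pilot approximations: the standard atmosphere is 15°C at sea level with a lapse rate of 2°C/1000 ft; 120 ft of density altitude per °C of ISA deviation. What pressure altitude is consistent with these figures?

DA = PA + 120 × (OAT − (15 − 2·PA/1000)) = PA + 120·OAT − 1800 + 0.24·PA = 1.24·PA + 120·OAT − 1800.
So 1.24·PA = 2620 − 120 × 11 + 1800 = 3100.
PA = 3100 / 1.24 = 2500 ft.

2500 ft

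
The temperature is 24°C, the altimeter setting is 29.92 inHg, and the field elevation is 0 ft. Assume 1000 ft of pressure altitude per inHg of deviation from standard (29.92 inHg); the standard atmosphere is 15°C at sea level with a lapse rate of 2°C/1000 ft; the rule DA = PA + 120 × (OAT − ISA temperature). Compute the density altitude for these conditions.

1080 ft

Pressure altitude = 0 + (29.92 − 29.92) × 1000 = 0 + (0) = 0 ft.
ISA temperature at 0 ft = 15 − 2 × (0/1000) = 15°C.
ISA deviation = 24 − 15 = +9°C.
Density altitude = 0 + 120 × (9) = 1080 ft.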